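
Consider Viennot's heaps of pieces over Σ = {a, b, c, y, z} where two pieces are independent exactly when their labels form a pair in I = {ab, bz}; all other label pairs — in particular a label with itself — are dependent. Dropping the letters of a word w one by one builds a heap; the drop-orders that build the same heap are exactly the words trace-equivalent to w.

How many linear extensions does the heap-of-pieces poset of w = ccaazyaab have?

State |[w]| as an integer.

3

0(c) covers ∅
1(c) covers 0:c
2(a) covers 1:c
3(a) covers 2:a
4(z) covers 3:a
5(y) covers 4:z
6(a) covers 5:y
7(a) covers 6:a
8(b) covers 5:y
floor of heap: 0:c
completions by unplaced set U, small U first (add the entries for U minus each lowest piece of U):
  |U|=1: {7}:1  {8}:1
  |U|=2: {6,7}:1  {7,8}:2
  |U|=3: {6,7,8}:3
  |U|=4: {5,6,7,8}:3
  |U|=5: {4,5,6,7,8}:3
  |U|=6: {3,4,5,6,7,8}:3
  |U|=7: {2,3,4,5,6,7,8}:3
  start at 0(c): 3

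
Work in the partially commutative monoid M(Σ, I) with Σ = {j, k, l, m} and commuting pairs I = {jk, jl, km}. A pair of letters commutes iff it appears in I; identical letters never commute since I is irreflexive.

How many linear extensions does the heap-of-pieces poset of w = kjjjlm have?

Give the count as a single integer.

10

#0=k has no predecessor
#1=j has no predecessor
#2=j depends on [1:j]
#3=j depends on [2:j]
#4=l depends on [0:k]
#5=m depends on [3:j, 4:l]
sources: [0:k, 1:j]
N(rest) = Σ N(rest − s) over sources s of rest; N(one piece) = 1:
  size 1 → [5]=1
  size 2 → [3,5]=1  [4,5]=1
  size 3 → [0,4,5]=1  [2,3,5]=1  [3,4,5]=2
  size 4 → [0,3,4,5]=3  [1,2,3,5]=1  [2,3,4,5]=3
  first=0(k) contributes 4
  first=1(j) contributes 6
|[w]| = 10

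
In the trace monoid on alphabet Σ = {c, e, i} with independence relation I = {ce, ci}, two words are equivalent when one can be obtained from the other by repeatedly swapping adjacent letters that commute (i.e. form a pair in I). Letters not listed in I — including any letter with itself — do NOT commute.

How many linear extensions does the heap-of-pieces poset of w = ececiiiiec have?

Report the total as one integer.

120

0(e) covers ∅
1(c) covers ∅
2(e) covers 0:e
3(c) covers 1:c
4(i) covers 2:e
5(i) covers 4:i
6(i) covers 5:i
7(i) covers 6:i
8(e) covers 7:i
9(c) covers 3:c
floor of heap: 0:e, 1:c
completions by unplaced set U, small U first (add the entries for U minus each lowest piece of U):
  |U|=1: {8}:1  {9}:1
  |U|=2: {3,9}:1  {7,8}:1  {8,9}:2
  |U|=3: {1,3,9}:1  {3,8,9}:3  {6,7,8}:1  {7,8,9}:3
  |U|=4: {1,3,8,9}:4  {3,7,8,9}:6  {5,6,7,8}:1  {6,7,8,9}:4
  |U|=5: {1,3,7,8,9}:10  {3,6,7,8,9}:10  {4,5,6,7,8}:1  {5,6,7,8,9}:5
  |U|=6: {1,3,6,7,8,9}:20  {2,4,5,6,7,8}:1  {3,5,6,7,8,9}:15  {4,5,6,7,8,9}:6
  |U|=7: {0,2,4,5,6,7,8}:1  {1,3,5,6,7,8,9}:35  {2,4,5,6,7,8,9}:7  {3,4,5,6,7,8,9}:21
  |U|=8: {0,2,4,5,6,7,8,9}:8  {1,3,4,5,6,7,8,9}:56  {2,3,4,5,6,7,8,9}:28
  start at 0(e): 84
  start at 1(c): 36
sum over floor = 120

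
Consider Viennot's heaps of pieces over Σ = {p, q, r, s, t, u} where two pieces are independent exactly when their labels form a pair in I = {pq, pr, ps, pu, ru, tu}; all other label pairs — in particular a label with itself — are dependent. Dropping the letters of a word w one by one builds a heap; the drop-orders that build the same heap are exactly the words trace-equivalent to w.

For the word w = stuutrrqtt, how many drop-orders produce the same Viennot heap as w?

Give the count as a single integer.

0(s) covers ∅
1(t) covers 0:s
2(u) covers 0:s
3(u) covers 2:u
4(t) covers 1:t
5(r) covers 4:t
6(r) covers 5:r
7(q) covers 3:u, 6:r
8(t) covers 7:q
9(t) covers 8:t
floor of heap: 0:s
completions by unplaced set U, small U first (add the entries for U minus each lowest piece of U):
  |U|=1: {9}:1
  |U|=2: {8,9}:1
  |U|=3: {7,8,9}:1
  |U|=4: {3,7,8,9}:1  {6,7,8,9}:1
  |U|=5: {2,3,7,8,9}:1  {3,6,7,8,9}:2  {5,6,7,8,9}:1
  |U|=6: {2,3,6,7,8,9}:3  {3,5,6,7,8,9}:3  {4,5,6,7,8,9}:1
  |U|=7: {1,4,5,6,7,8,9}:1  {2,3,5,6,7,8,9}:6  {3,4,5,6,7,8,9}:4
  |U|=8: {1,3,4,5,6,7,8,9}:5  {2,3,4,5,6,7,8,9}:10
  start at 0(s): 15

15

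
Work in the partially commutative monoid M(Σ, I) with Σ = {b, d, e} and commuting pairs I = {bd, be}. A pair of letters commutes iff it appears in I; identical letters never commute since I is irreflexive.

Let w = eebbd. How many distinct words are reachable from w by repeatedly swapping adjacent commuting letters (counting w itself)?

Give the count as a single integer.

10

drop 0:e onto floor
drop 1:e onto {0:e}
drop 2:b onto floor
drop 3:b onto {2:b}
drop 4:d onto {1:e}
ground layer = {0:e, 2:b}
drop-orders for the pieces not yet dropped (sum over which currently-grounded one goes next):
  1 to go: {3} 1  {4} 1
  2 to go: {1,4} 1  {2,3} 1  {3,4} 2
  3 to go: {0,1,4} 1  {1,3,4} 3  {2,3,4} 3
  if 0:e drops first: 6 orders
  if 2:b drops first: 4 orders
heap linearizations: 10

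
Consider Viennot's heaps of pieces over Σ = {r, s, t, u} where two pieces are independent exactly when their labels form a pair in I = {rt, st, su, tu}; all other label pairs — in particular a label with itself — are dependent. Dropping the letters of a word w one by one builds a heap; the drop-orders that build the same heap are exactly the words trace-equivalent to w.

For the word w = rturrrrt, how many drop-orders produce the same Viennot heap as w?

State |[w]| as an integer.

28

0(r) covers ∅
1(t) covers ∅
2(u) covers 0:r
3(r) covers 2:u
4(r) covers 3:r
5(r) covers 4:r
6(r) covers 5:r
7(t) covers 1:t
floor of heap: 0:r, 1:t
completions by unplaced set U, small U first (add the entries for U minus each lowest piece of U):
  |U|=1: {6}:1  {7}:1
  |U|=2: {1,7}:1  {5,6}:1  {6,7}:2
  |U|=3: {1,6,7}:3  {4,5,6}:1  {5,6,7}:3
  |U|=4: {1,5,6,7}:6  {3,4,5,6}:1  {4,5,6,7}:4
  |U|=5: {1,4,5,6,7}:10  {2,3,4,5,6}:1  {3,4,5,6,7}:5
  |U|=6: {0,2,3,4,5,6}:1  {1,3,4,5,6,7}:15  {2,3,4,5,6,7}:6
  start at 0(r): 21
  start at 1(t): 7
sum over floor = 28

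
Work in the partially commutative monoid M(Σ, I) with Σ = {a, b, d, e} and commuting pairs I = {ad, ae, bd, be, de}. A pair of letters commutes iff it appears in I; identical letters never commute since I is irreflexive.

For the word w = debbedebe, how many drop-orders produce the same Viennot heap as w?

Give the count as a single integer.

1260

#0=d has no predecessor
#1=e has no predecessor
#2=b has no predecessor
#3=b depends on [2:b]
#4=e depends on [1:e]
#5=d depends on [0:d]
#6=e depends on [4:e]
#7=b depends on [3:b]
#8=e depends on [6:e]
sources: [0:d, 1:e, 2:b]
N(rest) = Σ N(rest − s) over sources s of rest; N(one piece) = 1:
  size 1 → [5]=1  [7]=1  [8]=1
  size 2 → [0,5]=1  [3,7]=1  [5,7]=2  [5,8]=2  [6,8]=1  [7,8]=2
  size 3 → [0,5,7]=3  [0,5,8]=3  [2,3,7]=1  [3,5,7]=3  [3,7,8]=3  [4,6,8]=1  [5,6,8]=3  [5,7,8]=6  [6,7,8]=3
  size 4 → [0,3,5,7]=6  [0,5,6,8]=6  [0,5,7,8]=12  [1,4,6,8]=1  [2,3,5,7]=4  [2,3,7,8]=4  [3,5,7,8]=12  [3,6,7,8]=6  [4,5,6,8]=4  [4,6,7,8]=4  [5,6,7,8]=12
  size 5 → [0,2,3,5,7]=10  [0,3,5,7,8]=30  [0,4,5,6,8]=10  [0,5,6,7,8]=30  [1,4,5,6,8]=5  [1,4,6,7,8]=5  [2,3,5,7,8]=20  [2,3,6,7,8]=10  [3,4,6,7,8]=10  [3,5,6,7,8]=30  [4,5,6,7,8]=20
  size 6 → [0,1,4,5,6,8]=15  [0,2,3,5,7,8]=60  [0,3,5,6,7,8]=90  [0,4,5,6,7,8]=60  [1,3,4,6,7,8]=15  [1,4,5,6,7,8]=30  [2,3,4,6,7,8]=20  [2,3,5,6,7,8]=60  [3,4,5,6,7,8]=60
  size 7 → [0,1,4,5,6,7,8]=105  [0,2,3,5,6,7,8]=210  [0,3,4,5,6,7,8]=210  [1,2,3,4,6,7,8]=35  [1,3,4,5,6,7,8]=105  [2,3,4,5,6,7,8]=140
  first=0(d) contributes 280
  first=1(e) contributes 560
  first=2(b) contributes 420
|[w]| = 1260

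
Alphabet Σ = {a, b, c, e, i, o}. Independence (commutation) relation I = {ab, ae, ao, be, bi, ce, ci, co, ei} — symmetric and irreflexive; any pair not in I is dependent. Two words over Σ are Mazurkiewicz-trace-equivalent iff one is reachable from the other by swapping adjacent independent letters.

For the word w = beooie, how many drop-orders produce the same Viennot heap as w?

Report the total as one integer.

4

0(b) covers ∅
1(e) covers ∅
2(o) covers 0:b, 1:e
3(o) covers 2:o
4(i) covers 3:o
5(e) covers 3:o
floor of heap: 0:b, 1:e
completions by unplaced set U, small U first (add the entries for U minus each lowest piece of U):
  |U|=1: {4}:1  {5}:1
  |U|=2: {4,5}:2
  |U|=3: {3,4,5}:2
  |U|=4: {2,3,4,5}:2
  start at 0(b): 2
  start at 1(e): 2
sum over floor = 4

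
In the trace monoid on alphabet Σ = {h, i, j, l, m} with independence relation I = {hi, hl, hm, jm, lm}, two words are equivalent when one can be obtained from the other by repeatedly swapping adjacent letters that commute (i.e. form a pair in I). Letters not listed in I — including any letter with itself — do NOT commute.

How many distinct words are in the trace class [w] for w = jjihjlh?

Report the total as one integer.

#0=j has no predecessor
#1=j depends on [0:j]
#2=i depends on [1:j]
#3=h depends on [1:j]
#4=j depends on [2:i, 3:h]
#5=l depends on [4:j]
#6=h depends on [4:j]
sources: [0:j]
N(rest) = Σ N(rest − s) over sources s of rest; N(one piece) = 1:
  size 1 → [5]=1  [6]=1
  size 2 → [5,6]=2
  size 3 → [4,5,6]=2
  size 4 → [2,4,5,6]=2  [3,4,5,6]=2
  size 5 → [2,3,4,5,6]=4
  first=0(j) contributes 4

4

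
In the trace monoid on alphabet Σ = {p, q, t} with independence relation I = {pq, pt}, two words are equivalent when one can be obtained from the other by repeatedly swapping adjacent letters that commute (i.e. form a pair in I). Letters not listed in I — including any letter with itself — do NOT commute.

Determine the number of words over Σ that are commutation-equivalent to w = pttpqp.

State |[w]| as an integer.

drop 0:p onto floor
drop 1:t onto floor
drop 2:t onto {1:t}
drop 3:p onto {0:p}
drop 4:q onto {2:t}
drop 5:p onto {3:p}
ground layer = {0:p, 1:t}
drop-orders for the pieces not yet dropped (sum over which currently-grounded one goes next):
  1 to go: {4} 1  {5} 1
  2 to go: {2,4} 1  {3,5} 1  {4,5} 2
  3 to go: {0,3,5} 1  {1,2,4} 1  {2,4,5} 3  {3,4,5} 3
  4 to go: {0,3,4,5} 4  {1,2,4,5} 4  {2,3,4,5} 6
  if 0:p drops first: 10 orders
  if 1:t drops first: 10 orders
heap linearizations: 20

20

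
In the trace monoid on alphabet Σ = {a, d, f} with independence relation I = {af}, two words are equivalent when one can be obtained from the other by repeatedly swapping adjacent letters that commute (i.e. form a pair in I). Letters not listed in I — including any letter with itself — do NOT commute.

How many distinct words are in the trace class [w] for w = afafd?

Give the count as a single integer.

#0=a has no predecessor
#1=f has no predecessor
#2=a depends on [0:a]
#3=f depends on [1:f]
#4=d depends on [2:a, 3:f]
sources: [0:a, 1:f]
N(rest) = Σ N(rest − s) over sources s of rest; N(one piece) = 1:
  size 1 → [4]=1
  size 2 → [2,4]=1  [3,4]=1
  size 3 → [0,2,4]=1  [1,3,4]=1  [2,3,4]=2
  first=0(a) contributes 3
  first=1(f) contributes 3
|[w]| = 6

6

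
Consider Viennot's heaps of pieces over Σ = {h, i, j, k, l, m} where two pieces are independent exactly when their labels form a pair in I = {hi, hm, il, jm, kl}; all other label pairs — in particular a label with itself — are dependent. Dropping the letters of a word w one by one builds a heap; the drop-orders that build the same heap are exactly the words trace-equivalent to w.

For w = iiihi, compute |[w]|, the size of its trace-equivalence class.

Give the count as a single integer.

5

0(i) covers ∅
1(i) covers 0:i
2(i) covers 1:i
3(h) covers ∅
4(i) covers 2:i
floor of heap: 0:i, 3:h
completions by unplaced set U, small U first (add the entries for U minus each lowest piece of U):
  |U|=1: {3}:1  {4}:1
  |U|=2: {2,4}:1  {3,4}:2
  |U|=3: {1,2,4}:1  {2,3,4}:3
  start at 0(i): 4
  start at 3(h): 1
sum over floor = 5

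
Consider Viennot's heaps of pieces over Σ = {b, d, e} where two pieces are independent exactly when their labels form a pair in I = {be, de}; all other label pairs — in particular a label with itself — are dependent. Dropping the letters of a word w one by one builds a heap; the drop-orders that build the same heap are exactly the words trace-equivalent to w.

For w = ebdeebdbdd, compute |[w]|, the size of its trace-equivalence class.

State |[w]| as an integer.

piece 0:e — minimal
piece 1:b — minimal
piece 2:d rests on {1:b}
piece 3:e rests on {0:e}
piece 4:e rests on {3:e}
piece 5:b rests on {2:d}
piece 6:d rests on {5:b}
piece 7:b rests on {6:d}
piece 8:d rests on {7:b}
piece 9:d rests on {8:d}
minimal pieces: {0:e, 1:b}
ways to finish when only these pieces remain (= sum over removing one remaining piece with nothing left below it):
  1 left: {4}→1  {9}→1
  2 left: {3,4}→1  {4,9}→2  {8,9}→1
  3 left: {0,3,4}→1  {3,4,9}→3  {4,8,9}→3  {7,8,9}→1
  4 left: {0,3,4,9}→4  {3,4,8,9}→6  {4,7,8,9}→4  {6,7,8,9}→1
  5 left: {0,3,4,8,9}→10  {3,4,7,8,9}→10  {4,6,7,8,9}→5  {5,6,7,8,9}→1
  6 left: {0,3,4,7,8,9}→20  {2,5,6,7,8,9}→1  {3,4,6,7,8,9}→15  {4,5,6,7,8,9}→6
  7 left: {0,3,4,6,7,8,9}→35  {1,2,5,6,7,8,9}→1  {2,4,5,6,7,8,9}→7  {3,4,5,6,7,8,9}→21
  8 left: {0,3,4,5,6,7,8,9}→56  {1,2,4,5,6,7,8,9}→8  {2,3,4,5,6,7,8,9}→28
  placing 0:e first → 36 extensions
  placing 1:b first → 84 extensions
total linear extensions = 120

120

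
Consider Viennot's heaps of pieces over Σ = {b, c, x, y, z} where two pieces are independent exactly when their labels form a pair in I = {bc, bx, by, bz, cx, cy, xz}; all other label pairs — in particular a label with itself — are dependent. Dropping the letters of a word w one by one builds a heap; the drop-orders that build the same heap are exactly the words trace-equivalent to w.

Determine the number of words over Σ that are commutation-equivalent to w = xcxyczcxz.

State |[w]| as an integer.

45

piece 0:x — minimal
piece 1:c — minimal
piece 2:x rests on {0:x}
piece 3:y rests on {2:x}
piece 4:c rests on {1:c}
piece 5:z rests on {3:y, 4:c}
piece 6:c rests on {5:z}
piece 7:x rests on {3:y}
piece 8:z rests on {6:c}
minimal pieces: {0:x, 1:c}
ways to finish when only these pieces remain (= sum over removing one remaining piece with nothing left below it):
  1 left: {7}→1  {8}→1
  2 left: {6,8}→1  {7,8}→2
  3 left: {5,6,8}→1  {6,7,8}→3
  4 left: {4,5,6,8}→1  {5,6,7,8}→4
  5 left: {1,4,5,6,8}→1  {3,5,6,7,8}→4  {4,5,6,7,8}→5
  6 left: {1,4,5,6,7,8}→6  {2,3,5,6,7,8}→4  {3,4,5,6,7,8}→9
  7 left: {0,2,3,5,6,7,8}→4  {1,3,4,5,6,7,8}→15  {2,3,4,5,6,7,8}→13
  placing 0:x first → 28 extensions
  placing 1:c first → 17 extensions
total linear extensions = 45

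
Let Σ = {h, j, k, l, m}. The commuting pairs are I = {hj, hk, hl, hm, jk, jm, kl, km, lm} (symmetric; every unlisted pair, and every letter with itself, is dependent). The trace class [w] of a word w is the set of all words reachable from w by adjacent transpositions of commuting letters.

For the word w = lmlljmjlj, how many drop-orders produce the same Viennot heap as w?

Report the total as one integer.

0(l) covers ∅
1(m) covers ∅
2(l) covers 0:l
3(l) covers 2:l
4(j) covers 3:l
5(m) covers 1:m
6(j) covers 4:j
7(l) covers 6:j
8(j) covers 7:l
floor of heap: 0:l, 1:m
completions by unplaced set U, small U first (add the entries for U minus each lowest piece of U):
  |U|=1: {5}:1  {8}:1
  |U|=2: {1,5}:1  {5,8}:2  {7,8}:1
  |U|=3: {1,5,8}:3  {5,7,8}:3  {6,7,8}:1
  |U|=4: {1,5,7,8}:6  {4,6,7,8}:1  {5,6,7,8}:4
  |U|=5: {1,5,6,7,8}:10  {3,4,6,7,8}:1  {4,5,6,7,8}:5
  |U|=6: {1,4,5,6,7,8}:15  {2,3,4,6,7,8}:1  {3,4,5,6,7,8}:6
  |U|=7: {0,2,3,4,6,7,8}:1  {1,3,4,5,6,7,8}:21  {2,3,4,5,6,7,8}:7
  start at 0(l): 28
  start at 1(m): 8
sum over floor = 36

36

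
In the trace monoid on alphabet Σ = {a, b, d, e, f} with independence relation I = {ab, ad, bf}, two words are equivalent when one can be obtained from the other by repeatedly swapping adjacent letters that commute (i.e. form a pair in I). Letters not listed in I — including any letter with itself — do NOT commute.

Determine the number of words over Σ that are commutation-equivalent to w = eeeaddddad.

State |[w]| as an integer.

21

0(e) covers ∅
1(e) covers 0:e
2(e) covers 1:e
3(a) covers 2:e
4(d) covers 2:e
5(d) covers 4:d
6(d) covers 5:d
7(d) covers 6:d
8(a) covers 3:a
9(d) covers 7:d
floor of heap: 0:e
completions by unplaced set U, small U first (add the entries for U minus each lowest piece of U):
  |U|=1: {8}:1  {9}:1
  |U|=2: {3,8}:1  {7,9}:1  {8,9}:2
  |U|=3: {3,8,9}:3  {6,7,9}:1  {7,8,9}:3
  |U|=4: {3,7,8,9}:6  {5,6,7,9}:1  {6,7,8,9}:4
  |U|=5: {3,6,7,8,9}:10  {4,5,6,7,9}:1  {5,6,7,8,9}:5
  |U|=6: {3,5,6,7,8,9}:15  {4,5,6,7,8,9}:6
  |U|=7: {3,4,5,6,7,8,9}:21
  |U|=8: {2,3,4,5,6,7,8,9}:21
  start at 0(e): 21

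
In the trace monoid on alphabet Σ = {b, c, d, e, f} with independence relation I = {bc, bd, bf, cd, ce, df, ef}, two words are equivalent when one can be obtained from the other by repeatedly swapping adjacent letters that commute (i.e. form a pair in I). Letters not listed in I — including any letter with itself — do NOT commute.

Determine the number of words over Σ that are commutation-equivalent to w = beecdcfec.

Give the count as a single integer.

piece 0:b — minimal
piece 1:e rests on {0:b}
piece 2:e rests on {1:e}
piece 3:c — minimal
piece 4:d rests on {2:e}
piece 5:c rests on {3:c}
piece 6:f rests on {5:c}
piece 7:e rests on {4:d}
piece 8:c rests on {6:f}
minimal pieces: {0:b, 3:c}
ways to finish when only these pieces remain (= sum over removing one remaining piece with nothing left below it):
  1 left: {7}→1  {8}→1
  2 left: {4,7}→1  {6,8}→1  {7,8}→2
  3 left: {2,4,7}→1  {4,7,8}→3  {5,6,8}→1  {6,7,8}→3
  4 left: {1,2,4,7}→1  {2,4,7,8}→4  {3,5,6,8}→1  {4,6,7,8}→6  {5,6,7,8}→4
  5 left: {0,1,2,4,7}→1  {1,2,4,7,8}→5  {2,4,6,7,8}→10  {3,5,6,7,8}→5  {4,5,6,7,8}→10
  6 left: {0,1,2,4,7,8}→6  {1,2,4,6,7,8}→15  {2,4,5,6,7,8}→20  {3,4,5,6,7,8}→15
  7 left: {0,1,2,4,6,7,8}→21  {1,2,4,5,6,7,8}→35  {2,3,4,5,6,7,8}→35
  placing 0:b first → 70 extensions
  placing 3:c first → 56 extensions
total linear extensions = 126

126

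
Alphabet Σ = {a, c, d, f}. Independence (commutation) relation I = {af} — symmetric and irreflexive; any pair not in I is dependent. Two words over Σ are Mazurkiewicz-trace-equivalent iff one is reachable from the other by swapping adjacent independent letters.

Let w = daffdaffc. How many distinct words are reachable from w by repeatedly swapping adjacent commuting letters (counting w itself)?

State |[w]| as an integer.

0(d) covers ∅
1(a) covers 0:d
2(f) covers 0:d
3(f) covers 2:f
4(d) covers 1:a, 3:f
5(a) covers 4:d
6(f) covers 4:d
7(f) covers 6:f
8(c) covers 5:a, 7:f
floor of heap: 0:d
completions by unplaced set U, small U first (add the entries for U minus each lowest piece of U):
  |U|=1: {8}:1
  |U|=2: {5,8}:1  {7,8}:1
  |U|=3: {5,7,8}:2  {6,7,8}:1
  |U|=4: {5,6,7,8}:3
  |U|=5: {4,5,6,7,8}:3
  |U|=6: {1,4,5,6,7,8}:3  {3,4,5,6,7,8}:3
  |U|=7: {1,3,4,5,6,7,8}:6  {2,3,4,5,6,7,8}:3
  start at 0(d): 9

9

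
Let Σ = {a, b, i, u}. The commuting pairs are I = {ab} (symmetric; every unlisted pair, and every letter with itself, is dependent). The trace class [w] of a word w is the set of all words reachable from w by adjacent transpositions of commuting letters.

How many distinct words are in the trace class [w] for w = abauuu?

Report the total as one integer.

drop 0:a onto floor
drop 1:b onto floor
drop 2:a onto {0:a}
drop 3:u onto {1:b, 2:a}
drop 4:u onto {3:u}
drop 5:u onto {4:u}
ground layer = {0:a, 1:b}
drop-orders for the pieces not yet dropped (sum over which currently-grounded one goes next):
  1 to go: {5} 1
  2 to go: {4,5} 1
  3 to go: {3,4,5} 1
  4 to go: {1,3,4,5} 1  {2,3,4,5} 1
  if 0:a drops first: 2 orders
  if 1:b drops first: 1 orders
heap linearizations: 3

3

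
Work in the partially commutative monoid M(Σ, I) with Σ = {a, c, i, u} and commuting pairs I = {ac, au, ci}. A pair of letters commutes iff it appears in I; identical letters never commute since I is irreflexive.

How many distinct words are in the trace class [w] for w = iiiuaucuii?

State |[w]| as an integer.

piece 0:i — minimal
piece 1:i rests on {0:i}
piece 2:i rests on {1:i}
piece 3:u rests on {2:i}
piece 4:a rests on {2:i}
piece 5:u rests on {3:u}
piece 6:c rests on {5:u}
piece 7:u rests on {6:c}
piece 8:i rests on {4:a, 7:u}
piece 9:i rests on {8:i}
minimal pieces: {0:i}
ways to finish when only these pieces remain (= sum over removing one remaining piece with nothing left below it):
  1 left: {9}→1
  2 left: {8,9}→1
  3 left: {4,8,9}→1  {7,8,9}→1
  4 left: {4,7,8,9}→2  {6,7,8,9}→1
  5 left: {4,6,7,8,9}→3  {5,6,7,8,9}→1
  6 left: {3,5,6,7,8,9}→1  {4,5,6,7,8,9}→4
  7 left: {3,4,5,6,7,8,9}→5
  8 left: {2,3,4,5,6,7,8,9}→5
  placing 0:i first → 5 extensions

5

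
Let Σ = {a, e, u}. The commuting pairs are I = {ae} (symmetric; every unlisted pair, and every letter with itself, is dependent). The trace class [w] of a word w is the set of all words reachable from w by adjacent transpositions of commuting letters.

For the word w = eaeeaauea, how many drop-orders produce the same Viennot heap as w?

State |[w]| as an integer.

#0=e has no predecessor
#1=a has no predecessor
#2=e depends on [0:e]
#3=e depends on [2:e]
#4=a depends on [1:a]
#5=a depends on [4:a]
#6=u depends on [3:e, 5:a]
#7=e depends on [6:u]
#8=a depends on [6:u]
sources: [0:e, 1:a]
N(rest) = Σ N(rest − s) over sources s of rest; N(one piece) = 1:
  size 1 → [7]=1  [8]=1
  size 2 → [7,8]=2
  size 3 → [6,7,8]=2
  size 4 → [3,6,7,8]=2  [5,6,7,8]=2
  size 5 → [2,3,6,7,8]=2  [3,5,6,7,8]=4  [4,5,6,7,8]=2
  size 6 → [0,2,3,6,7,8]=2  [1,4,5,6,7,8]=2  [2,3,5,6,7,8]=6  [3,4,5,6,7,8]=6
  size 7 → [0,2,3,5,6,7,8]=8  [1,3,4,5,6,7,8]=8  [2,3,4,5,6,7,8]=12
  first=0(e) contributes 20
  first=1(a) contributes 20
|[w]| = 40

40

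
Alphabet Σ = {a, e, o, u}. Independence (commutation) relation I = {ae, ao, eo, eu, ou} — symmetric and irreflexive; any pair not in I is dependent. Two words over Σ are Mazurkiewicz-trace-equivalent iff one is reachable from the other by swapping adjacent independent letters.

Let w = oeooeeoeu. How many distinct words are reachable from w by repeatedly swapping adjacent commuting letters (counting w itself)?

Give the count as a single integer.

630

0(o) covers ∅
1(e) covers ∅
2(o) covers 0:o
3(o) covers 2:o
4(e) covers 1:e
5(e) covers 4:e
6(o) covers 3:o
7(e) covers 5:e
8(u) covers ∅
floor of heap: 0:o, 1:e, 8:u
completions by unplaced set U, small U first (add the entries for U minus each lowest piece of U):
  |U|=1: {6}:1  {7}:1  {8}:1
  |U|=2: {3,6}:1  {5,7}:1  {6,7}:2  {6,8}:2  {7,8}:2
  |U|=3: {2,3,6}:1  {3,6,7}:3  {3,6,8}:3  {4,5,7}:1  {5,6,7}:3  {5,7,8}:3  {6,7,8}:6
  |U|=4: {0,2,3,6}:1  {1,4,5,7}:1  {2,3,6,7}:4  {2,3,6,8}:4  {3,5,6,7}:6  {3,6,7,8}:12  {4,5,6,7}:4  {4,5,7,8}:4  {5,6,7,8}:12
  |U|=5: {0,2,3,6,7}:5  {0,2,3,6,8}:5  {1,4,5,6,7}:5  {1,4,5,7,8}:5  {2,3,5,6,7}:10  {2,3,6,7,8}:20  {3,4,5,6,7}:10  {3,5,6,7,8}:30  {4,5,6,7,8}:20
  |U|=6: {0,2,3,5,6,7}:15  {0,2,3,6,7,8}:30  {1,3,4,5,6,7}:15  {1,4,5,6,7,8}:30  {2,3,4,5,6,7}:20  {2,3,5,6,7,8}:60  {3,4,5,6,7,8}:60
  |U|=7: {0,2,3,4,5,6,7}:35  {0,2,3,5,6,7,8}:105  {1,2,3,4,5,6,7}:35  {1,3,4,5,6,7,8}:105  {2,3,4,5,6,7,8}:140
  start at 0(o): 280
  start at 1(e): 280
  start at 8(u): 70
sum over floor = 630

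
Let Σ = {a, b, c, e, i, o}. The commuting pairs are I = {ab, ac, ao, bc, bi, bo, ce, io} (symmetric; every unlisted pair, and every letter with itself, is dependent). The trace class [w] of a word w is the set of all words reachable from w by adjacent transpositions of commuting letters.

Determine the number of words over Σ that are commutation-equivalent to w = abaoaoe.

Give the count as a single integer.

60

piece 0:a — minimal
piece 1:b — minimal
piece 2:a rests on {0:a}
piece 3:o — minimal
piece 4:a rests on {2:a}
piece 5:o rests on {3:o}
piece 6:e rests on {1:b, 4:a, 5:o}
minimal pieces: {0:a, 1:b, 3:o}
ways to finish when only these pieces remain (= sum over removing one remaining piece with nothing left below it):
  1 left: {6}→1
  2 left: {1,6}→1  {4,6}→1  {5,6}→1
  3 left: {1,4,6}→2  {1,5,6}→2  {2,4,6}→1  {3,5,6}→1  {4,5,6}→2
  4 left: {0,2,4,6}→1  {1,2,4,6}→3  {1,3,5,6}→3  {1,4,5,6}→6  {2,4,5,6}→3  {3,4,5,6}→3
  5 left: {0,1,2,4,6}→4  {0,2,4,5,6}→4  {1,2,4,5,6}→12  {1,3,4,5,6}→12  {2,3,4,5,6}→6
  placing 0:a first → 30 extensions
  placing 1:b first → 10 extensions
  placing 3:o first → 20 extensions
total linear extensions = 60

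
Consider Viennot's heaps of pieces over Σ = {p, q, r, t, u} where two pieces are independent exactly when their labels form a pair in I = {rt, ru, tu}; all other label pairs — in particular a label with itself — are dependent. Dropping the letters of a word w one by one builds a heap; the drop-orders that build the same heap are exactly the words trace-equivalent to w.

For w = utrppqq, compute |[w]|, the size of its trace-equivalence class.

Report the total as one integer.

drop 0:u onto floor
drop 1:t onto floor
drop 2:r onto floor
drop 3:p onto {0:u, 1:t, 2:r}
drop 4:p onto {3:p}
drop 5:q onto {4:p}
drop 6:q onto {5:q}
ground layer = {0:u, 1:t, 2:r}
drop-orders for the pieces not yet dropped (sum over which currently-grounded one goes next):
  1 to go: {6} 1
  2 to go: {5,6} 1
  3 to go: {4,5,6} 1
  4 to go: {3,4,5,6} 1
  5 to go: {0,3,4,5,6} 1  {1,3,4,5,6} 1  {2,3,4,5,6} 1
  if 0:u drops first: 2 orders
  if 1:t drops first: 2 orders
  if 2:r drops first: 2 orders
heap linearizations: 6

6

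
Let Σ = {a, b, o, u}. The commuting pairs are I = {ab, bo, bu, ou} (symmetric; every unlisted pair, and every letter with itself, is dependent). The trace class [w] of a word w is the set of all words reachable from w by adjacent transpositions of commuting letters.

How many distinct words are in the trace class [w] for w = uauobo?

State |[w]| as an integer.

piece 0:u — minimal
piece 1:a rests on {0:u}
piece 2:u rests on {1:a}
piece 3:o rests on {1:a}
piece 4:b — minimal
piece 5:o rests on {3:o}
minimal pieces: {0:u, 4:b}
ways to finish when only these pieces remain (= sum over removing one remaining piece with nothing left below it):
  1 left: {2}→1  {4}→1  {5}→1
  2 left: {2,4}→2  {2,5}→2  {3,5}→1  {4,5}→2
  3 left: {2,3,5}→3  {2,4,5}→6  {3,4,5}→3
  4 left: {1,2,3,5}→3  {2,3,4,5}→12
  placing 0:u first → 15 extensions
  placing 4:b first → 3 extensions
total linear extensions = 18

18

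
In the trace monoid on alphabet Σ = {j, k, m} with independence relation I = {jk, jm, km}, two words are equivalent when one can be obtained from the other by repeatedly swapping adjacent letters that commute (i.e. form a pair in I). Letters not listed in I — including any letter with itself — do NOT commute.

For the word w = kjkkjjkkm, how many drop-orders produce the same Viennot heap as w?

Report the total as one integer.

504

0(k) covers ∅
1(j) covers ∅
2(k) covers 0:k
3(k) covers 2:k
4(j) covers 1:j
5(j) covers 4:j
6(k) covers 3:k
7(k) covers 6:k
8(m) covers ∅
floor of heap: 0:k, 1:j, 8:m
completions by unplaced set U, small U first (add the entries for U minus each lowest piece of U):
  |U|=1: {5}:1  {7}:1  {8}:1
  |U|=2: {4,5}:1  {5,7}:2  {5,8}:2  {6,7}:1  {7,8}:2
  |U|=3: {1,4,5}:1  {3,6,7}:1  {4,5,7}:3  {4,5,8}:3  {5,6,7}:3  {5,7,8}:6  {6,7,8}:3
  |U|=4: {1,4,5,7}:4  {1,4,5,8}:4  {2,3,6,7}:1  {3,5,6,7}:4  {3,6,7,8}:4  {4,5,6,7}:6  {4,5,7,8}:12  {5,6,7,8}:12
  |U|=5: {0,2,3,6,7}:1  {1,4,5,6,7}:10  {1,4,5,7,8}:20  {2,3,5,6,7}:5  {2,3,6,7,8}:5  {3,4,5,6,7}:10  {3,5,6,7,8}:20  {4,5,6,7,8}:30
  |U|=6: {0,2,3,5,6,7}:6  {0,2,3,6,7,8}:6  {1,3,4,5,6,7}:20  {1,4,5,6,7,8}:60  {2,3,4,5,6,7}:15  {2,3,5,6,7,8}:30  {3,4,5,6,7,8}:60
  |U|=7: {0,2,3,4,5,6,7}:21  {0,2,3,5,6,7,8}:42  {1,2,3,4,5,6,7}:35  {1,3,4,5,6,7,8}:140  {2,3,4,5,6,7,8}:105
  start at 0(k): 280
  start at 1(j): 168
  start at 8(m): 56
sum over floor = 504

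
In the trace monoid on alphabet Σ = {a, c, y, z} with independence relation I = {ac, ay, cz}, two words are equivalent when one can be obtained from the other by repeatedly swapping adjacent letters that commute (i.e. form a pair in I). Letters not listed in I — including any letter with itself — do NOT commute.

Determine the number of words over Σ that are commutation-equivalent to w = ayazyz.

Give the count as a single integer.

3

drop 0:a onto floor
drop 1:y onto floor
drop 2:a onto {0:a}
drop 3:z onto {1:y, 2:a}
drop 4:y onto {3:z}
drop 5:z onto {4:y}
ground layer = {0:a, 1:y}
drop-orders for the pieces not yet dropped (sum over which currently-grounded one goes next):
  1 to go: {5} 1
  2 to go: {4,5} 1
  3 to go: {3,4,5} 1
  4 to go: {1,3,4,5} 1  {2,3,4,5} 1
  if 0:a drops first: 2 orders
  if 1:y drops first: 1 orders
heap linearizations: 3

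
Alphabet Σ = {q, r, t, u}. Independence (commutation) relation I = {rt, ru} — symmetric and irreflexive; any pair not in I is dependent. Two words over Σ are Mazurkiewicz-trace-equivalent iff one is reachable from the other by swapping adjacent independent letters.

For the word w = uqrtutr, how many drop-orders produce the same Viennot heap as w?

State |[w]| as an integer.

10

#0=u has no predecessor
#1=q depends on [0:u]
#2=r depends on [1:q]
#3=t depends on [1:q]
#4=u depends on [3:t]
#5=t depends on [4:u]
#6=r depends on [2:r]
sources: [0:u]
N(rest) = Σ N(rest − s) over sources s of rest; N(one piece) = 1:
  size 1 → [5]=1  [6]=1
  size 2 → [2,6]=1  [4,5]=1  [5,6]=2
  size 3 → [2,5,6]=3  [3,4,5]=1  [4,5,6]=3
  size 4 → [2,4,5,6]=6  [3,4,5,6]=4
  size 5 → [2,3,4,5,6]=10
  first=0(u) contributes 10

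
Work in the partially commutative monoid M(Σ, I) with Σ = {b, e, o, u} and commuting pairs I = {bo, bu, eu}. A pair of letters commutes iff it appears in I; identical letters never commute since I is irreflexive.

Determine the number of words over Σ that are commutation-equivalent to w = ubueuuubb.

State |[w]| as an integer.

126

0(u) covers ∅
1(b) covers ∅
2(u) covers 0:u
3(e) covers 1:b
4(u) covers 2:u
5(u) covers 4:u
6(u) covers 5:u
7(b) covers 3:e
8(b) covers 7:b
floor of heap: 0:u, 1:b
completions by unplaced set U, small U first (add the entries for U minus each lowest piece of U):
  |U|=1: {6}:1  {8}:1
  |U|=2: {5,6}:1  {6,8}:2  {7,8}:1
  |U|=3: {3,7,8}:1  {4,5,6}:1  {5,6,8}:3  {6,7,8}:3
  |U|=4: {1,3,7,8}:1  {2,4,5,6}:1  {3,6,7,8}:4  {4,5,6,8}:4  {5,6,7,8}:6
  |U|=5: {0,2,4,5,6}:1  {1,3,6,7,8}:5  {2,4,5,6,8}:5  {3,5,6,7,8}:10  {4,5,6,7,8}:10
  |U|=6: {0,2,4,5,6,8}:6  {1,3,5,6,7,8}:15  {2,4,5,6,7,8}:15  {3,4,5,6,7,8}:20
  |U|=7: {0,2,4,5,6,7,8}:21  {1,3,4,5,6,7,8}:35  {2,3,4,5,6,7,8}:35
  start at 0(u): 70
  start at 1(b): 56
sum over floor = 126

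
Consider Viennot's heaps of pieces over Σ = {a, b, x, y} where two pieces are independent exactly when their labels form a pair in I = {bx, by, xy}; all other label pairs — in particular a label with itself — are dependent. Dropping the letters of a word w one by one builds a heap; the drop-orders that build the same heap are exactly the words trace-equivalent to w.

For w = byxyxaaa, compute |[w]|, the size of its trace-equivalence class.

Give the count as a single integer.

30

0(b) covers ∅
1(y) covers ∅
2(x) covers ∅
3(y) covers 1:y
4(x) covers 2:x
5(a) covers 0:b, 3:y, 4:x
6(a) covers 5:a
7(a) covers 6:a
floor of heap: 0:b, 1:y, 2:x
completions by unplaced set U, small U first (add the entries for U minus each lowest piece of U):
  |U|=1: {7}:1
  |U|=2: {6,7}:1
  |U|=3: {5,6,7}:1
  |U|=4: {0,5,6,7}:1  {3,5,6,7}:1  {4,5,6,7}:1
  |U|=5: {0,3,5,6,7}:2  {0,4,5,6,7}:2  {1,3,5,6,7}:1  {2,4,5,6,7}:1  {3,4,5,6,7}:2
  |U|=6: {0,1,3,5,6,7}:3  {0,2,4,5,6,7}:3  {0,3,4,5,6,7}:6  {1,3,4,5,6,7}:3  {2,3,4,5,6,7}:3
  start at 0(b): 6
  start at 1(y): 12
  start at 2(x): 12
sum over floor = 30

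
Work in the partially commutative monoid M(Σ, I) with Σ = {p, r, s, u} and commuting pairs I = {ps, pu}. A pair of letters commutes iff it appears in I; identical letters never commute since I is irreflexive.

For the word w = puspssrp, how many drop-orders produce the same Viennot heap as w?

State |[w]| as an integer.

15

drop 0:p onto floor
drop 1:u onto floor
drop 2:s onto {1:u}
drop 3:p onto {0:p}
drop 4:s onto {2:s}
drop 5:s onto {4:s}
drop 6:r onto {3:p, 5:s}
drop 7:p onto {6:r}
ground layer = {0:p, 1:u}
drop-orders for the pieces not yet dropped (sum over which currently-grounded one goes next):
  1 to go: {7} 1
  2 to go: {6,7} 1
  3 to go: {3,6,7} 1  {5,6,7} 1
  4 to go: {0,3,6,7} 1  {3,5,6,7} 2  {4,5,6,7} 1
  5 to go: {0,3,5,6,7} 3  {2,4,5,6,7} 1  {3,4,5,6,7} 3
  6 to go: {0,3,4,5,6,7} 6  {1,2,4,5,6,7} 1  {2,3,4,5,6,7} 4
  if 0:p drops first: 5 orders
  if 1:u drops first: 10 orders
heap linearizations: 15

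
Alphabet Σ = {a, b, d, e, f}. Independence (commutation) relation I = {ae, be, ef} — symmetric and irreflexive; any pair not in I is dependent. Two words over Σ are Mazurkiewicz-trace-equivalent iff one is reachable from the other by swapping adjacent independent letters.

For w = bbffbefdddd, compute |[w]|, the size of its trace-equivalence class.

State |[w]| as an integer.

7

drop 0:b onto floor
drop 1:b onto {0:b}
drop 2:f onto {1:b}
drop 3:f onto {2:f}
drop 4:b onto {3:f}
drop 5:e onto floor
drop 6:f onto {4:b}
drop 7:d onto {5:e, 6:f}
drop 8:d onto {7:d}
drop 9:d onto {8:d}
drop 10:d onto {9:d}
ground layer = {0:b, 5:e}
drop-orders for the pieces not yet dropped (sum over which currently-grounded one goes next):
  1 to go: {10} 1
  2 to go: {9,10} 1
  3 to go: {8,9,10} 1
  4 to go: {7,8,9,10} 1
  5 to go: {5,7,8,9,10} 1  {6,7,8,9,10} 1
  6 to go: {4,6,7,8,9,10} 1  {5,6,7,8,9,10} 2
  7 to go: {3,4,6,7,8,9,10} 1  {4,5,6,7,8,9,10} 3
  8 to go: {2,3,4,6,7,8,9,10} 1  {3,4,5,6,7,8,9,10} 4
  9 to go: {1,2,3,4,6,7,8,9,10} 1  {2,3,4,5,6,7,8,9,10} 5
  if 0:b drops first: 6 orders
  if 5:e drops first: 1 orders
heap linearizations: 7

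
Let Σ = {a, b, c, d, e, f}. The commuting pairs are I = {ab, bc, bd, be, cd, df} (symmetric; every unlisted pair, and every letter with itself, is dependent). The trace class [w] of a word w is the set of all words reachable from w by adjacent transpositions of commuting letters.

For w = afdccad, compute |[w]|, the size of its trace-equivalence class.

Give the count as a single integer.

4

piece 0:a — minimal
piece 1:f rests on {0:a}
piece 2:d rests on {0:a}
piece 3:c rests on {1:f}
piece 4:c rests on {3:c}
piece 5:a rests on {2:d, 4:c}
piece 6:d rests on {5:a}
minimal pieces: {0:a}
ways to finish when only these pieces remain (= sum over removing one remaining piece with nothing left below it):
  1 left: {6}→1
  2 left: {5,6}→1
  3 left: {2,5,6}→1  {4,5,6}→1
  4 left: {2,4,5,6}→2  {3,4,5,6}→1
  5 left: {1,3,4,5,6}→1  {2,3,4,5,6}→3
  placing 0:a first → 4 extensions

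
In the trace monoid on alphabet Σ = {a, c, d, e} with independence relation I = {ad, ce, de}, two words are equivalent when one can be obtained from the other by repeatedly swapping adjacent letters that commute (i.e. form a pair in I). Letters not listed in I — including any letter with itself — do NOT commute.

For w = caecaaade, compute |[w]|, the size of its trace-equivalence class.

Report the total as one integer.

0(c) covers ∅
1(a) covers 0:c
2(e) covers 1:a
3(c) covers 1:a
4(a) covers 2:e, 3:c
5(a) covers 4:a
6(a) covers 5:a
7(d) covers 3:c
8(e) covers 6:a
floor of heap: 0:c
completions by unplaced set U, small U first (add the entries for U minus each lowest piece of U):
  |U|=1: {7}:1  {8}:1
  |U|=2: {6,8}:1  {7,8}:2
  |U|=3: {5,6,8}:1  {6,7,8}:3
  |U|=4: {4,5,6,8}:1  {5,6,7,8}:4
  |U|=5: {2,4,5,6,8}:1  {4,5,6,7,8}:5
  |U|=6: {2,4,5,6,7,8}:6  {3,4,5,6,7,8}:5
  |U|=7: {2,3,4,5,6,7,8}:11
  start at 0(c): 11

11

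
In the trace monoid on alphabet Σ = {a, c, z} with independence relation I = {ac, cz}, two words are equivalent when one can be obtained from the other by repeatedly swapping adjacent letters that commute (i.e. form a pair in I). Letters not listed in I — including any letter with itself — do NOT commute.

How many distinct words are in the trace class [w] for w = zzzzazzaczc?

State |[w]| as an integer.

55

0(z) covers ∅
1(z) covers 0:z
2(z) covers 1:z
3(z) covers 2:z
4(a) covers 3:z
5(z) covers 4:a
6(z) covers 5:z
7(a) covers 6:z
8(c) covers ∅
9(z) covers 7:a
10(c) covers 8:c
floor of heap: 0:z, 8:c
completions by unplaced set U, small U first (add the entries for U minus each lowest piece of U):
  |U|=1: {9}:1  {10}:1
  |U|=2: {7,9}:1  {8,10}:1  {9,10}:2
  |U|=3: {6,7,9}:1  {7,9,10}:3  {8,9,10}:3
  |U|=4: {5,6,7,9}:1  {6,7,9,10}:4  {7,8,9,10}:6
  |U|=5: {4,5,6,7,9}:1  {5,6,7,9,10}:5  {6,7,8,9,10}:10
  |U|=6: {3,4,5,6,7,9}:1  {4,5,6,7,9,10}:6  {5,6,7,8,9,10}:15
  |U|=7: {2,3,4,5,6,7,9}:1  {3,4,5,6,7,9,10}:7  {4,5,6,7,8,9,10}:21
  |U|=8: {1,2,3,4,5,6,7,9}:1  {2,3,4,5,6,7,9,10}:8  {3,4,5,6,7,8,9,10}:28
  |U|=9: {0,1,2,3,4,5,6,7,9}:1  {1,2,3,4,5,6,7,9,10}:9  {2,3,4,5,6,7,8,9,10}:36
  start at 0(z): 45
  start at 8(c): 10
sum over floor = 55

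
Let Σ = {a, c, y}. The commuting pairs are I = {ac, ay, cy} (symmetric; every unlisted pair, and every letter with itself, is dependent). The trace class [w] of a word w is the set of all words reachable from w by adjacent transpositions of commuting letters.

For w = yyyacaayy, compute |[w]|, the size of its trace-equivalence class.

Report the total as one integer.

piece 0:y — minimal
piece 1:y rests on {0:y}
piece 2:y rests on {1:y}
piece 3:a — minimal
piece 4:c — minimal
piece 5:a rests on {3:a}
piece 6:a rests on {5:a}
piece 7:y rests on {2:y}
piece 8:y rests on {7:y}
minimal pieces: {0:y, 3:a, 4:c}
ways to finish when only these pieces remain (= sum over removing one remaining piece with nothing left below it):
  1 left: {4}→1  {6}→1  {8}→1
  2 left: {4,6}→2  {4,8}→2  {5,6}→1  {6,8}→2  {7,8}→1
  3 left: {2,7,8}→1  {3,5,6}→1  {4,5,6}→3  {4,6,8}→6  {4,7,8}→3  {5,6,8}→3  {6,7,8}→3
  4 left: {1,2,7,8}→1  {2,4,7,8}→4  {2,6,7,8}→4  {3,4,5,6}→4  {3,5,6,8}→4  {4,5,6,8}→12  {4,6,7,8}→12  {5,6,7,8}→6
  5 left: {0,1,2,7,8}→1  {1,2,4,7,8}→5  {1,2,6,7,8}→5  {2,4,6,7,8}→20  {2,5,6,7,8}→10  {3,4,5,6,8}→20  {3,5,6,7,8}→10  {4,5,6,7,8}→30
  6 left: {0,1,2,4,7,8}→6  {0,1,2,6,7,8}→6  {1,2,4,6,7,8}→30  {1,2,5,6,7,8}→15  {2,3,5,6,7,8}→20  {2,4,5,6,7,8}→60  {3,4,5,6,7,8}→60
  7 left: {0,1,2,4,6,7,8}→42  {0,1,2,5,6,7,8}→21  {1,2,3,5,6,7,8}→35  {1,2,4,5,6,7,8}→105  {2,3,4,5,6,7,8}→140
  placing 0:y first → 280 extensions
  placing 3:a first → 168 extensions
  placing 4:c first → 56 extensions
total linear extensions = 504

504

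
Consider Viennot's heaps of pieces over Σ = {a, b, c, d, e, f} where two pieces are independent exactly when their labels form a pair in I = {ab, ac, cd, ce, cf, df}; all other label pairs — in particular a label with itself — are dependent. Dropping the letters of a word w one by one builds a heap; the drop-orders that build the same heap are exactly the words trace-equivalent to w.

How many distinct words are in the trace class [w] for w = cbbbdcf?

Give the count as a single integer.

6

#0=c has no predecessor
#1=b depends on [0:c]
#2=b depends on [1:b]
#3=b depends on [2:b]
#4=d depends on [3:b]
#5=c depends on [3:b]
#6=f depends on [3:b]
sources: [0:c]
N(rest) = Σ N(rest − s) over sources s of rest; N(one piece) = 1:
  size 1 → [4]=1  [5]=1  [6]=1
  size 2 → [4,5]=2  [4,6]=2  [5,6]=2
  size 3 → [4,5,6]=6
  size 4 → [3,4,5,6]=6
  size 5 → [2,3,4,5,6]=6
  first=0(c) contributes 6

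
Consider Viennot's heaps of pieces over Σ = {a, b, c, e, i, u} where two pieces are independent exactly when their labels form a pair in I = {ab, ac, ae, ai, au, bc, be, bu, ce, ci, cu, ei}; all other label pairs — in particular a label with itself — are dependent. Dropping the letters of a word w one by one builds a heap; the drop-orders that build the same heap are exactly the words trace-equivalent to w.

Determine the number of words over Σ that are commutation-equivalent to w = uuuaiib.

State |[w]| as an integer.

7

#0=u has no predecessor
#1=u depends on [0:u]
#2=u depends on [1:u]
#3=a has no predecessor
#4=i depends on [2:u]
#5=i depends on [4:i]
#6=b depends on [5:i]
sources: [0:u, 3:a]
N(rest) = Σ N(rest − s) over sources s of rest; N(one piece) = 1:
  size 1 → [3]=1  [6]=1
  size 2 → [3,6]=2  [5,6]=1
  size 3 → [3,5,6]=3  [4,5,6]=1
  size 4 → [2,4,5,6]=1  [3,4,5,6]=4
  size 5 → [1,2,4,5,6]=1  [2,3,4,5,6]=5
  first=0(u) contributes 6
  first=3(a) contributes 1
|[w]| = 7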